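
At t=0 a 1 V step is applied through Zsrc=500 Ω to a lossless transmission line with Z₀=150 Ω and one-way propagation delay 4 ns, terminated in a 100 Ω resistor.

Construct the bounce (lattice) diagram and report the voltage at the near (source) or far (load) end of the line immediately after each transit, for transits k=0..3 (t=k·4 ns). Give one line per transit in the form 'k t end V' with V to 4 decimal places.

0 0 source 0.2308
1 4 load 0.1846
2 8 source 0.1598
3 12 load 0.1647

Γ_L=-0.200000, Γ_S=0.538462; launch V₁=1·150/650=0.230769
k=0 src: V=0.2308
k=1 load: inc=0.230769, refl=0.230769·-0.200000=-0.0462; V=0.000000+0.230769+-0.046154=0.1846
k=2 src: inc=-0.046154, refl=-0.046154·0.538462=-0.0249; V=0.230769+-0.046154+-0.024852=0.1598
k=3 load: inc=-0.024852, refl=-0.024852·-0.200000=0.0050; V=0.184615+-0.024852+0.004970=0.1647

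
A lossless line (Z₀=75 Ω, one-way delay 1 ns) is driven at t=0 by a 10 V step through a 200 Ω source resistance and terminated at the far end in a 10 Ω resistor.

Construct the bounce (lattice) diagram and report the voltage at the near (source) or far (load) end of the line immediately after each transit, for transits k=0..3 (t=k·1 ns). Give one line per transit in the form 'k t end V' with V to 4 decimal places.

0 0 source 2.7273
1 1 load 0.6417
2 2 source -0.3063
3 3 load 0.4187

Γ_L=-0.764706, Γ_S=0.454545; launch V₁=10·75/275=2.727273
k=0 src: V=2.7273
k=1 load: inc=2.727273, refl=2.727273·-0.764706=-2.0856; V=0.000000+2.727273+-2.085561=0.6417
k=2 src: inc=-2.085561, refl=-2.085561·0.454545=-0.9480; V=2.727273+-2.085561+-0.947982=-0.3063
k=3 load: inc=-0.947982, refl=-0.947982·-0.764706=0.7249; V=0.641711+-0.947982+0.724928=0.4187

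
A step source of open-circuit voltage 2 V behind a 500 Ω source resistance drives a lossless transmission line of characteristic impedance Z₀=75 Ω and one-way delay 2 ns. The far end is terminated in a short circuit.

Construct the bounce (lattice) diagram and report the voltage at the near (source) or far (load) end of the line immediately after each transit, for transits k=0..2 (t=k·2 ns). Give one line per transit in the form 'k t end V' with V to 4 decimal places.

0 0 source 0.2609
1 2 load 0.0000
2 4 source -0.1928

Γ_L=-1.000000, Γ_S=0.739130; launch V₁=2·75/575=0.260870
k=0 src: V=0.2609
k=1 load: inc=0.260870, refl=0.260870·-1.000000=-0.2609; V=0.000000+0.260870+-0.260870=0.0000
k=2 src: inc=-0.260870, refl=-0.260870·0.739130=-0.1928; V=0.260870+-0.260870+-0.192817=-0.1928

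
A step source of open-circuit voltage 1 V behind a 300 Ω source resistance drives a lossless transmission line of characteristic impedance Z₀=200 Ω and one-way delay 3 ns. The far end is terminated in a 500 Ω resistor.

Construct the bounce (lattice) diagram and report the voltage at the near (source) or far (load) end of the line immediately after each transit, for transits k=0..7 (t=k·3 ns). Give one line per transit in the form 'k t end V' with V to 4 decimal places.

Γ_L=0.428571, Γ_S=0.200000; launch V₁=1·200/500=0.400000
k=0 src: V=0.4000
k=1 load: inc=0.400000, refl=0.400000·0.428571=0.1714; V=0.000000+0.400000+0.171429=0.5714
k=2 src: inc=0.171429, refl=0.171429·0.200000=0.0343; V=0.400000+0.171429+0.034286=0.6057
k=3 load: inc=0.034286, refl=0.034286·0.428571=0.0147; V=0.571429+0.034286+0.014694=0.6204
k=4 src: inc=0.014694, refl=0.014694·0.200000=0.0029; V=0.605714+0.014694+0.002939=0.6233
k=5 load: inc=0.002939, refl=0.002939·0.428571=0.0013; V=0.620408+0.002939+0.001259=0.6246
k=6 src: inc=0.001259, refl=0.001259·0.200000=0.0003; V=0.623347+0.001259+0.000252=0.6249
k=7 load: inc=0.000252, refl=0.000252·0.428571=0.0001; V=0.624606+0.000252+0.000108=0.6250

0 0 source 0.4000
1 3 load 0.5714
2 6 source 0.6057
3 9 load 0.6204
4 12 source 0.6233
5 15 load 0.6246
6 18 source 0.6249
7 21 load 0.6250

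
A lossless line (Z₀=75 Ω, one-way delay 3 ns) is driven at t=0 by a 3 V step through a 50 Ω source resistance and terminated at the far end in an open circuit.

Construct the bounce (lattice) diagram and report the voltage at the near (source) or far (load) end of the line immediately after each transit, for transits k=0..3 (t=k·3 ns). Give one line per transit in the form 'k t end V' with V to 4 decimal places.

0 0 source 1.8000
1 3 load 3.6000
2 6 source 3.2400
3 9 load 2.8800

Γ_L=1.000000, Γ_S=-0.200000; launch V₁=3·75/125=1.800000
k=0 src: V=1.8000
k=1 load: inc=1.800000, refl=1.800000·1.000000=1.8000; V=0.000000+1.800000+1.800000=3.6000
k=2 src: inc=1.800000, refl=1.800000·-0.200000=-0.3600; V=1.800000+1.800000+-0.360000=3.2400
k=3 load: inc=-0.360000, refl=-0.360000·1.000000=-0.3600; V=3.600000+-0.360000+-0.360000=2.8800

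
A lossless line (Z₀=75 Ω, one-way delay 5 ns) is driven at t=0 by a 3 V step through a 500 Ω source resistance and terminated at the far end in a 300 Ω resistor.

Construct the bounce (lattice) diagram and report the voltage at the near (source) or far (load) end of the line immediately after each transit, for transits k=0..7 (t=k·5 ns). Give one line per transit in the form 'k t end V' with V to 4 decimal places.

Γ_L=0.600000, Γ_S=0.739130; launch V₁=3·75/575=0.391304
k=0 src: V=0.3913
k=1 load: inc=0.391304, refl=0.391304·0.600000=0.2348; V=0.000000+0.391304+0.234783=0.6261
k=2 src: inc=0.234783, refl=0.234783·0.739130=0.1735; V=0.391304+0.234783+0.173535=0.7996
k=3 load: inc=0.173535, refl=0.173535·0.600000=0.1041; V=0.626087+0.173535+0.104121=0.9037
k=4 src: inc=0.104121, refl=0.104121·0.739130=0.0770; V=0.799622+0.104121+0.076959=0.9807
k=5 load: inc=0.076959, refl=0.076959·0.600000=0.0462; V=0.903743+0.076959+0.046175=1.0269
k=6 src: inc=0.046175, refl=0.046175·0.739130=0.0341; V=0.980702+0.046175+0.034130=1.0610
k=7 load: inc=0.034130, refl=0.034130·0.600000=0.0205; V=1.026877+0.034130+0.020478=1.0815

0 0 source 0.3913
1 5 load 0.6261
2 10 source 0.7996
3 15 load 0.9037
4 20 source 0.9807
5 25 load 1.0269
6 30 source 1.0610
7 35 load 1.0815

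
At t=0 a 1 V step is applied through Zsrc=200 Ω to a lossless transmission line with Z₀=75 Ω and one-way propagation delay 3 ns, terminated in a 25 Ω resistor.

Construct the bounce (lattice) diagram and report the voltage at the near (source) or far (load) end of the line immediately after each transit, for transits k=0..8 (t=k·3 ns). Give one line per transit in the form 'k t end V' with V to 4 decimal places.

Γ_L=-0.500000, Γ_S=0.454545; launch V₁=1·75/275=0.272727
k=0 src: V=0.2727
k=1 load: inc=0.272727, refl=0.272727·-0.500000=-0.1364; V=0.000000+0.272727+-0.136364=0.1364
k=2 src: inc=-0.136364, refl=-0.136364·0.454545=-0.0620; V=0.272727+-0.136364+-0.061983=0.0744
k=3 load: inc=-0.061983, refl=-0.061983·-0.500000=0.0310; V=0.136364+-0.061983+0.030992=0.1054
k=4 src: inc=0.030992, refl=0.030992·0.454545=0.0141; V=0.074380+0.030992+0.014087=0.1195
k=5 load: inc=0.014087, refl=0.014087·-0.500000=-0.0070; V=0.105372+0.014087+-0.007044=0.1124
k=6 src: inc=-0.007044, refl=-0.007044·0.454545=-0.0032; V=0.119459+-0.007044+-0.003202=0.1092
k=7 load: inc=-0.003202, refl=-0.003202·-0.500000=0.0016; V=0.112415+-0.003202+0.001601=0.1108
k=8 src: inc=0.001601, refl=0.001601·0.454545=0.0007; V=0.109214+0.001601+0.000728=0.1115

0 0 source 0.2727
1 3 load 0.1364
2 6 source 0.0744
3 9 load 0.1054
4 12 source 0.1195
5 15 load 0.1124
6 18 source 0.1092
7 21 load 0.1108
8 24 source 0.1115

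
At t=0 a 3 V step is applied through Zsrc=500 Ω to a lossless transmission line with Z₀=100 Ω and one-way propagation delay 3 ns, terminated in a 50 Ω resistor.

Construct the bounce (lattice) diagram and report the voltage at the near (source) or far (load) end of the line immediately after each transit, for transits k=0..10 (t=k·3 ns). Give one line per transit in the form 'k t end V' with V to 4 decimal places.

Γ_L=-0.333333, Γ_S=0.666667; launch V₁=3·100/600=0.500000
k=0 src: V=0.5000
k=1 load: inc=0.500000, refl=0.500000·-0.333333=-0.1667; V=0.000000+0.500000+-0.166667=0.3333
k=2 src: inc=-0.166667, refl=-0.166667·0.666667=-0.1111; V=0.500000+-0.166667+-0.111111=0.2222
k=3 load: inc=-0.111111, refl=-0.111111·-0.333333=0.0370; V=0.333333+-0.111111+0.037037=0.2593
k=4 src: inc=0.037037, refl=0.037037·0.666667=0.0247; V=0.222222+0.037037+0.024691=0.2840
k=5 load: inc=0.024691, refl=0.024691·-0.333333=-0.0082; V=0.259259+0.024691+-0.008230=0.2757
k=6 src: inc=-0.008230, refl=-0.008230·0.666667=-0.0055; V=0.283951+-0.008230+-0.005487=0.2702
k=7 load: inc=-0.005487, refl=-0.005487·-0.333333=0.0018; V=0.275720+-0.005487+0.001829=0.2721
k=8 src: inc=0.001829, refl=0.001829·0.666667=0.0012; V=0.270233+0.001829+0.001219=0.2733
k=9 load: inc=0.001219, refl=0.001219·-0.333333=-0.0004; V=0.272062+0.001219+-0.000406=0.2729
k=10 src: inc=-0.000406, refl=-0.000406·0.666667=-0.0003; V=0.273282+-0.000406+-0.000271=0.2726

0 0 source 0.5000
1 3 load 0.3333
2 6 source 0.2222
3 9 load 0.2593
4 12 source 0.2840
5 15 load 0.2757
6 18 source 0.2702
7 21 load 0.2721
8 24 source 0.2733
9 27 load 0.2729
10 30 source 0.2726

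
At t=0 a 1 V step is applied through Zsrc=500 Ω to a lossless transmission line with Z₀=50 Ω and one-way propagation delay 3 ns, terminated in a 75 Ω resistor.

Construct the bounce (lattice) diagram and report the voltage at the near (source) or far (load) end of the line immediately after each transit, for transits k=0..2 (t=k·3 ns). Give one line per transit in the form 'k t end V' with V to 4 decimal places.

0 0 source 0.0909
1 3 load 0.1091
2 6 source 0.1240

Γ_L=0.200000, Γ_S=0.818182; launch V₁=1·50/550=0.090909
k=0 src: V=0.0909
k=1 load: inc=0.090909, refl=0.090909·0.200000=0.0182; V=0.000000+0.090909+0.018182=0.1091
k=2 src: inc=0.018182, refl=0.018182·0.818182=0.0149; V=0.090909+0.018182+0.014876=0.1240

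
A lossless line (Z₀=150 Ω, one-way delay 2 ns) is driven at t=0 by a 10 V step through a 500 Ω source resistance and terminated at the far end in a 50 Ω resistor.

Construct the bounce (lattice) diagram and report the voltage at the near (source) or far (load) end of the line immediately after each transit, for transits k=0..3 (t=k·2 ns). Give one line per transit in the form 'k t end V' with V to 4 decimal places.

0 0 source 2.3077
1 2 load 1.1538
2 4 source 0.5325
3 6 load 0.8432

Γ_L=-0.500000, Γ_S=0.538462; launch V₁=10·150/650=2.307692
k=0 src: V=2.3077
k=1 load: inc=2.307692, refl=2.307692·-0.500000=-1.1538; V=0.000000+2.307692+-1.153846=1.1538
k=2 src: inc=-1.153846, refl=-1.153846·0.538462=-0.6213; V=2.307692+-1.153846+-0.621302=0.5325
k=3 load: inc=-0.621302, refl=-0.621302·-0.500000=0.3107; V=1.153846+-0.621302+0.310651=0.8432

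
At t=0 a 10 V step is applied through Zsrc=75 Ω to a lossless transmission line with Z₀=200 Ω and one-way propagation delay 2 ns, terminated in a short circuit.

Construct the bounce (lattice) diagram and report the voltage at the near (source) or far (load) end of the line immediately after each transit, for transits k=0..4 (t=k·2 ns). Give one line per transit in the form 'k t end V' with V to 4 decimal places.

0 0 source 7.2727
1 2 load 0.0000
2 4 source 3.3058
3 6 load 0.0000
4 8 source 1.5026

Γ_L=-1.000000, Γ_S=-0.454545; launch V₁=10·200/275=7.272727
k=0 src: V=7.2727
k=1 load: inc=7.272727, refl=7.272727·-1.000000=-7.2727; V=0.000000+7.272727+-7.272727=0.0000
k=2 src: inc=-7.272727, refl=-7.272727·-0.454545=3.3058; V=7.272727+-7.272727+3.305785=3.3058
k=3 load: inc=3.305785, refl=3.305785·-1.000000=-3.3058; V=0.000000+3.305785+-3.305785=0.0000
k=4 src: inc=-3.305785, refl=-3.305785·-0.454545=1.5026; V=3.305785+-3.305785+1.502630=1.5026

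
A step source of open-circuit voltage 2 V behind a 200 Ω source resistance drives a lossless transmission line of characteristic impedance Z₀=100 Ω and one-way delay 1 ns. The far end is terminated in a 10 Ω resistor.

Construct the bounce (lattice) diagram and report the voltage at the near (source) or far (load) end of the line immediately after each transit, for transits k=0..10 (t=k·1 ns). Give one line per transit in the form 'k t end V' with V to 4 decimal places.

0 0 source 0.6667
1 1 load 0.1212
2 2 source -0.0606
3 3 load 0.0882
4 4 source 0.1377
5 5 load 0.0972
6 6 source 0.0836
7 7 load 0.0947
8 8 source 0.0984
9 9 load 0.0954
10 10 source 0.0944

Γ_L=-0.818182, Γ_S=0.333333; launch V₁=2·100/300=0.666667
k=0 src: V=0.6667
k=1 load: inc=0.666667, refl=0.666667·-0.818182=-0.5455; V=0.000000+0.666667+-0.545455=0.1212
k=2 src: inc=-0.545455, refl=-0.545455·0.333333=-0.1818; V=0.666667+-0.545455+-0.181818=-0.0606
k=3 load: inc=-0.181818, refl=-0.181818·-0.818182=0.1488; V=0.121212+-0.181818+0.148760=0.0882
k=4 src: inc=0.148760, refl=0.148760·0.333333=0.0496; V=-0.060606+0.148760+0.049587=0.1377
k=5 load: inc=0.049587, refl=0.049587·-0.818182=-0.0406; V=0.088154+0.049587+-0.040571=0.0972
k=6 src: inc=-0.040571, refl=-0.040571·0.333333=-0.0135; V=0.137741+-0.040571+-0.013524=0.0836
k=7 load: inc=-0.013524, refl=-0.013524·-0.818182=0.0111; V=0.097170+-0.013524+0.011065=0.0947
k=8 src: inc=0.011065, refl=0.011065·0.333333=0.0037; V=0.083646+0.011065+0.003688=0.0984
k=9 load: inc=0.003688, refl=0.003688·-0.818182=-0.0030; V=0.094711+0.003688+-0.003018=0.0954
k=10 src: inc=-0.003018, refl=-0.003018·0.333333=-0.0010; V=0.098399+-0.003018+-0.001006=0.0944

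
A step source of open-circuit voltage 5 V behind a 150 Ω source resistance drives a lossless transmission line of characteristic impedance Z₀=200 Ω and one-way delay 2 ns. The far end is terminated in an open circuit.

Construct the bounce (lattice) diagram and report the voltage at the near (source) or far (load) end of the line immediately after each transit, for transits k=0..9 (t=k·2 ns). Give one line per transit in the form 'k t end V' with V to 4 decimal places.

0 0 source 2.8571
1 2 load 5.7143
2 4 source 5.3061
3 6 load 4.8980
4 8 source 4.9563
5 10 load 5.0146
6 12 source 5.0062
7 14 load 4.9979
8 16 source 4.9991
9 18 load 5.0003

Γ_L=1.000000, Γ_S=-0.142857; launch V₁=5·200/350=2.857143
k=0 src: V=2.8571
k=1 load: inc=2.857143, refl=2.857143·1.000000=2.8571; V=0.000000+2.857143+2.857143=5.7143
k=2 src: inc=2.857143, refl=2.857143·-0.142857=-0.4082; V=2.857143+2.857143+-0.408163=5.3061
k=3 load: inc=-0.408163, refl=-0.408163·1.000000=-0.4082; V=5.714286+-0.408163+-0.408163=4.8980
k=4 src: inc=-0.408163, refl=-0.408163·-0.142857=0.0583; V=5.306122+-0.408163+0.058309=4.9563
k=5 load: inc=0.058309, refl=0.058309·1.000000=0.0583; V=4.897959+0.058309+0.058309=5.0146
k=6 src: inc=0.058309, refl=0.058309·-0.142857=-0.0083; V=4.956268+0.058309+-0.008330=5.0062
k=7 load: inc=-0.008330, refl=-0.008330·1.000000=-0.0083; V=5.014577+-0.008330+-0.008330=4.9979
k=8 src: inc=-0.008330, refl=-0.008330·-0.142857=0.0012; V=5.006247+-0.008330+0.001190=4.9991
k=9 load: inc=0.001190, refl=0.001190·1.000000=0.0012; V=4.997918+0.001190+0.001190=5.0003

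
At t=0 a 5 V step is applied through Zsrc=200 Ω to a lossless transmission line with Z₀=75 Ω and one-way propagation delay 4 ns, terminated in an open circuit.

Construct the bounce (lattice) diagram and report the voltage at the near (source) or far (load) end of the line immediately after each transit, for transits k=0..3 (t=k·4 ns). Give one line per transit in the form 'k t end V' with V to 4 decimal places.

0 0 source 1.3636
1 4 load 2.7273
2 8 source 3.3471
3 12 load 3.9669

Γ_L=1.000000, Γ_S=0.454545; launch V₁=5·75/275=1.363636
k=0 src: V=1.3636
k=1 load: inc=1.363636, refl=1.363636·1.000000=1.3636; V=0.000000+1.363636+1.363636=2.7273
k=2 src: inc=1.363636, refl=1.363636·0.454545=0.6198; V=1.363636+1.363636+0.619835=3.3471
k=3 load: inc=0.619835, refl=0.619835·1.000000=0.6198; V=2.727273+0.619835+0.619835=3.9669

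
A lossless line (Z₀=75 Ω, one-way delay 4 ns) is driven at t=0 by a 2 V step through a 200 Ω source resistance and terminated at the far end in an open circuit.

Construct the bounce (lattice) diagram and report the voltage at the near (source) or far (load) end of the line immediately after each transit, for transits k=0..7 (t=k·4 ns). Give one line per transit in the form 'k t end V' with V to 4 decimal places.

Γ_L=1.000000, Γ_S=0.454545; launch V₁=2·75/275=0.545455
k=0 src: V=0.5455
k=1 load: inc=0.545455, refl=0.545455·1.000000=0.5455; V=0.000000+0.545455+0.545455=1.0909
k=2 src: inc=0.545455, refl=0.545455·0.454545=0.2479; V=0.545455+0.545455+0.247934=1.3388
k=3 load: inc=0.247934, refl=0.247934·1.000000=0.2479; V=1.090909+0.247934+0.247934=1.5868
k=4 src: inc=0.247934, refl=0.247934·0.454545=0.1127; V=1.338843+0.247934+0.112697=1.6995
k=5 load: inc=0.112697, refl=0.112697·1.000000=0.1127; V=1.586777+0.112697+0.112697=1.8122
k=6 src: inc=0.112697, refl=0.112697·0.454545=0.0512; V=1.699474+0.112697+0.051226=1.8634
k=7 load: inc=0.051226, refl=0.051226·1.000000=0.0512; V=1.812171+0.051226+0.051226=1.9146

0 0 source 0.5455
1 4 load 1.0909
2 8 source 1.3388
3 12 load 1.5868
4 16 source 1.6995
5 20 load 1.8122
6 24 source 1.8634
7 28 load 1.9146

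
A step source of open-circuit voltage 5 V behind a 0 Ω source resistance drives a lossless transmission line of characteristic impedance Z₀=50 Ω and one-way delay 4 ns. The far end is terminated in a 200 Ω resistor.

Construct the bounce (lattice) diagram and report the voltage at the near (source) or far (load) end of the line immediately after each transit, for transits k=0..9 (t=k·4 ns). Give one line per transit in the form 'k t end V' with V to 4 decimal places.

0 0 source 5.0000
1 4 load 8.0000
2 8 source 5.0000
3 12 load 3.2000
4 16 source 5.0000
5 20 load 6.0800
6 24 source 5.0000
7 28 load 4.3520
8 32 source 5.0000
9 36 load 5.3888

Γ_L=0.600000, Γ_S=-1.000000; launch V₁=5·50/50=5.000000
k=0 src: V=5.0000
k=1 load: inc=5.000000, refl=5.000000·0.600000=3.0000; V=0.000000+5.000000+3.000000=8.0000
k=2 src: inc=3.000000, refl=3.000000·-1.000000=-3.0000; V=5.000000+3.000000+-3.000000=5.0000
k=3 load: inc=-3.000000, refl=-3.000000·0.600000=-1.8000; V=8.000000+-3.000000+-1.800000=3.2000
k=4 src: inc=-1.800000, refl=-1.800000·-1.000000=1.8000; V=5.000000+-1.800000+1.800000=5.0000
k=5 load: inc=1.800000, refl=1.800000·0.600000=1.0800; V=3.200000+1.800000+1.080000=6.0800
k=6 src: inc=1.080000, refl=1.080000·-1.000000=-1.0800; V=5.000000+1.080000+-1.080000=5.0000
k=7 load: inc=-1.080000, refl=-1.080000·0.600000=-0.6480; V=6.080000+-1.080000+-0.648000=4.3520
k=8 src: inc=-0.648000, refl=-0.648000·-1.000000=0.6480; V=5.000000+-0.648000+0.648000=5.0000
k=9 load: inc=0.648000, refl=0.648000·0.600000=0.3888; V=4.352000+0.648000+0.388800=5.3888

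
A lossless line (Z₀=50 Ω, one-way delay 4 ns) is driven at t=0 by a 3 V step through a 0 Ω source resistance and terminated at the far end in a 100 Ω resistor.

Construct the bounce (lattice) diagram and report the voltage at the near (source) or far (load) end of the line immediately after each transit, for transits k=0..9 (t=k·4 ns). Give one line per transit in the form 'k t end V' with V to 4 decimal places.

0 0 source 3.0000
1 4 load 4.0000
2 8 source 3.0000
3 12 load 2.6667
4 16 source 3.0000
5 20 load 3.1111
6 24 source 3.0000
7 28 load 2.9630
8 32 source 3.0000
9 36 load 3.0123

Γ_L=0.333333, Γ_S=-1.000000; launch V₁=3·50/50=3.000000
k=0 src: V=3.0000
k=1 load: inc=3.000000, refl=3.000000·0.333333=1.0000; V=0.000000+3.000000+1.000000=4.0000
k=2 src: inc=1.000000, refl=1.000000·-1.000000=-1.0000; V=3.000000+1.000000+-1.000000=3.0000
k=3 load: inc=-1.000000, refl=-1.000000·0.333333=-0.3333; V=4.000000+-1.000000+-0.333333=2.6667
k=4 src: inc=-0.333333, refl=-0.333333·-1.000000=0.3333; V=3.000000+-0.333333+0.333333=3.0000
k=5 load: inc=0.333333, refl=0.333333·0.333333=0.1111; V=2.666667+0.333333+0.111111=3.1111
k=6 src: inc=0.111111, refl=0.111111·-1.000000=-0.1111; V=3.000000+0.111111+-0.111111=3.0000
k=7 load: inc=-0.111111, refl=-0.111111·0.333333=-0.0370; V=3.111111+-0.111111+-0.037037=2.9630
k=8 src: inc=-0.037037, refl=-0.037037·-1.000000=0.0370; V=3.000000+-0.037037+0.037037=3.0000
k=9 load: inc=0.037037, refl=0.037037·0.333333=0.0123; V=2.962963+0.037037+0.012346=3.0123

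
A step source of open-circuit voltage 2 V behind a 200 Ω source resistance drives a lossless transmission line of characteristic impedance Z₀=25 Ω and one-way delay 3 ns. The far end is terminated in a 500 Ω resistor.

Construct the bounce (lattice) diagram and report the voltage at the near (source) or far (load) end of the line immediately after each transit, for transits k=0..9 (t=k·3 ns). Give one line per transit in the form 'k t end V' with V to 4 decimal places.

Γ_L=0.904762, Γ_S=0.777778; launch V₁=2·25/225=0.222222
k=0 src: V=0.2222
k=1 load: inc=0.222222, refl=0.222222·0.904762=0.2011; V=0.000000+0.222222+0.201058=0.4233
k=2 src: inc=0.201058, refl=0.201058·0.777778=0.1564; V=0.222222+0.201058+0.156379=0.5797
k=3 load: inc=0.156379, refl=0.156379·0.904762=0.1415; V=0.423280+0.156379+0.141485=0.7211
k=4 src: inc=0.141485, refl=0.141485·0.777778=0.1100; V=0.579659+0.141485+0.110044=0.8312
k=5 load: inc=0.110044, refl=0.110044·0.904762=0.0996; V=0.721144+0.110044+0.099564=0.9308
k=6 src: inc=0.099564, refl=0.099564·0.777778=0.0774; V=0.831189+0.099564+0.077439=1.0082
k=7 load: inc=0.077439, refl=0.077439·0.904762=0.0701; V=0.930752+0.077439+0.070063=1.0783
k=8 src: inc=0.070063, refl=0.070063·0.777778=0.0545; V=1.008191+0.070063+0.054494=1.1327
k=9 load: inc=0.054494, refl=0.054494·0.904762=0.0493; V=1.078254+0.054494+0.049304=1.1821

0 0 source 0.2222
1 3 load 0.4233
2 6 source 0.5797
3 9 load 0.7211
4 12 source 0.8312
5 15 load 0.9308
6 18 source 1.0082
7 21 load 1.0783
8 24 source 1.1327
9 27 load 1.1821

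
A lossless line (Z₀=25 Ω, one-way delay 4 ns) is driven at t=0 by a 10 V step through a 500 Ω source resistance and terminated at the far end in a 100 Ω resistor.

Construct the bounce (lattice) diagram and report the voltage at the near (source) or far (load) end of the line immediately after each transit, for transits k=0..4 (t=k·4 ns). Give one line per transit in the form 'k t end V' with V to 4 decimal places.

0 0 source 0.4762
1 4 load 0.7619
2 8 source 1.0204
3 12 load 1.1755
4 16 source 1.3158

Γ_L=0.600000, Γ_S=0.904762; launch V₁=10·25/525=0.476190
k=0 src: V=0.4762
k=1 load: inc=0.476190, refl=0.476190·0.600000=0.2857; V=0.000000+0.476190+0.285714=0.7619
k=2 src: inc=0.285714, refl=0.285714·0.904762=0.2585; V=0.476190+0.285714+0.258503=1.0204
k=3 load: inc=0.258503, refl=0.258503·0.600000=0.1551; V=0.761905+0.258503+0.155102=1.1755
k=4 src: inc=0.155102, refl=0.155102·0.904762=0.1403; V=1.020408+0.155102+0.140330=1.3158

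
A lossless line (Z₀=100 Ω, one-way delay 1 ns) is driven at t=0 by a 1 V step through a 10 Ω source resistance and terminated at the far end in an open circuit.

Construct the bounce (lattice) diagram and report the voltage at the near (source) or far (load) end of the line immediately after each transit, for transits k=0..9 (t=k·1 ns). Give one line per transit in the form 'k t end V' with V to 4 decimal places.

0 0 source 0.9091
1 1 load 1.8182
2 2 source 1.0744
3 3 load 0.3306
4 4 source 0.9391
5 5 load 1.5477
6 6 source 1.0498
7 7 load 0.5519
8 8 source 0.9593
9 9 load 1.3666

Γ_L=1.000000, Γ_S=-0.818182; launch V₁=1·100/110=0.909091
k=0 src: V=0.9091
k=1 load: inc=0.909091, refl=0.909091·1.000000=0.9091; V=0.000000+0.909091+0.909091=1.8182
k=2 src: inc=0.909091, refl=0.909091·-0.818182=-0.7438; V=0.909091+0.909091+-0.743802=1.0744
k=3 load: inc=-0.743802, refl=-0.743802·1.000000=-0.7438; V=1.818182+-0.743802+-0.743802=0.3306
k=4 src: inc=-0.743802, refl=-0.743802·-0.818182=0.6086; V=1.074380+-0.743802+0.608565=0.9391
k=5 load: inc=0.608565, refl=0.608565·1.000000=0.6086; V=0.330579+0.608565+0.608565=1.5477
k=6 src: inc=0.608565, refl=0.608565·-0.818182=-0.4979; V=0.939144+0.608565+-0.497917=1.0498
k=7 load: inc=-0.497917, refl=-0.497917·1.000000=-0.4979; V=1.547708+-0.497917+-0.497917=0.5519
k=8 src: inc=-0.497917, refl=-0.497917·-0.818182=0.4074; V=1.049792+-0.497917+0.407386=0.9593
k=9 load: inc=0.407386, refl=0.407386·1.000000=0.4074; V=0.551875+0.407386+0.407386=1.3666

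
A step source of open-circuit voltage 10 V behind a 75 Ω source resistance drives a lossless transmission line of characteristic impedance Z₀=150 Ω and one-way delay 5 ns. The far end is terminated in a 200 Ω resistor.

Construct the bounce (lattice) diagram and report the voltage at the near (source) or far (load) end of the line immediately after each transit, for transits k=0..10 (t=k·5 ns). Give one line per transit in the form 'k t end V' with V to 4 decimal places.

0 0 source 6.6667
1 5 load 7.6190
2 10 source 7.3016
3 15 load 7.2562
4 20 source 7.2714
5 25 load 7.2735
6 30 source 7.2728
7 35 load 7.2727
8 40 source 7.2727
9 45 load 7.2727
10 50 source 7.2727

Γ_L=0.142857, Γ_S=-0.333333; launch V₁=10·150/225=6.666667
k=0 src: V=6.6667
k=1 load: inc=6.666667, refl=6.666667·0.142857=0.9524; V=0.000000+6.666667+0.952381=7.6190
k=2 src: inc=0.952381, refl=0.952381·-0.333333=-0.3175; V=6.666667+0.952381+-0.317460=7.3016
k=3 load: inc=-0.317460, refl=-0.317460·0.142857=-0.0454; V=7.619048+-0.317460+-0.045351=7.2562
k=4 src: inc=-0.045351, refl=-0.045351·-0.333333=0.0151; V=7.301587+-0.045351+0.015117=7.2714
k=5 load: inc=0.015117, refl=0.015117·0.142857=0.0022; V=7.256236+0.015117+0.002160=7.2735
k=6 src: inc=0.002160, refl=0.002160·-0.333333=-0.0007; V=7.271353+0.002160+-0.000720=7.2728
k=7 load: inc=-0.000720, refl=-0.000720·0.142857=-0.0001; V=7.273513+-0.000720+-0.000103=7.2727
k=8 src: inc=-0.000103, refl=-0.000103·-0.333333=0.0000; V=7.272793+-0.000103+0.000034=7.2727
k=9 load: inc=0.000034, refl=0.000034·0.142857=0.0000; V=7.272690+0.000034+0.000005=7.2727
k=10 src: inc=0.000005, refl=0.000005·-0.333333=-0.0000; V=7.272724+0.000005+-0.000002=7.2727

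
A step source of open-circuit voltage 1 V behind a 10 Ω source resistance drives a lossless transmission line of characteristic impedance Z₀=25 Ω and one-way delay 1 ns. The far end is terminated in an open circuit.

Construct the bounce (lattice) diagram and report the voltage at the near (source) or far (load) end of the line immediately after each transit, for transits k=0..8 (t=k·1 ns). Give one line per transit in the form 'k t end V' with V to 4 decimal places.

Γ_L=1.000000, Γ_S=-0.428571; launch V₁=1·25/35=0.714286
k=0 src: V=0.7143
k=1 load: inc=0.714286, refl=0.714286·1.000000=0.7143; V=0.000000+0.714286+0.714286=1.4286
k=2 src: inc=0.714286, refl=0.714286·-0.428571=-0.3061; V=0.714286+0.714286+-0.306122=1.1224
k=3 load: inc=-0.306122, refl=-0.306122·1.000000=-0.3061; V=1.428571+-0.306122+-0.306122=0.8163
k=4 src: inc=-0.306122, refl=-0.306122·-0.428571=0.1312; V=1.122449+-0.306122+0.131195=0.9475
k=5 load: inc=0.131195, refl=0.131195·1.000000=0.1312; V=0.816327+0.131195+0.131195=1.0787
k=6 src: inc=0.131195, refl=0.131195·-0.428571=-0.0562; V=0.947522+0.131195+-0.056227=1.0225
k=7 load: inc=-0.056227, refl=-0.056227·1.000000=-0.0562; V=1.078717+-0.056227+-0.056227=0.9663
k=8 src: inc=-0.056227, refl=-0.056227·-0.428571=0.0241; V=1.022491+-0.056227+0.024097=0.9904

0 0 source 0.7143
1 1 load 1.4286
2 2 source 1.1224
3 3 load 0.8163
4 4 source 0.9475
5 5 load 1.0787
6 6 source 1.0225
7 7 load 0.9663
8 8 source 0.9904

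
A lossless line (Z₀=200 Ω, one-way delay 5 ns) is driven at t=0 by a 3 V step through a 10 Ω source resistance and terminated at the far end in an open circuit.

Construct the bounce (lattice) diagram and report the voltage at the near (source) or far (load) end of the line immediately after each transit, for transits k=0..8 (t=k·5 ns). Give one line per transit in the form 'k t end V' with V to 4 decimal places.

0 0 source 2.8571
1 5 load 5.7143
2 10 source 3.1293
3 15 load 0.5442
4 20 source 2.8831
5 25 load 5.2219
6 30 source 3.1058
7 35 load 0.9897
8 40 source 2.9043

Γ_L=1.000000, Γ_S=-0.904762; launch V₁=3·200/210=2.857143
k=0 src: V=2.8571
k=1 load: inc=2.857143, refl=2.857143·1.000000=2.8571; V=0.000000+2.857143+2.857143=5.7143
k=2 src: inc=2.857143, refl=2.857143·-0.904762=-2.5850; V=2.857143+2.857143+-2.585034=3.1293
k=3 load: inc=-2.585034, refl=-2.585034·1.000000=-2.5850; V=5.714286+-2.585034+-2.585034=0.5442
k=4 src: inc=-2.585034, refl=-2.585034·-0.904762=2.3388; V=3.129252+-2.585034+2.338840=2.8831
k=5 load: inc=2.338840, refl=2.338840·1.000000=2.3388; V=0.544218+2.338840+2.338840=5.2219
k=6 src: inc=2.338840, refl=2.338840·-0.904762=-2.1161; V=2.883058+2.338840+-2.116094=3.1058
k=7 load: inc=-2.116094, refl=-2.116094·1.000000=-2.1161; V=5.221898+-2.116094+-2.116094=0.9897
k=8 src: inc=-2.116094, refl=-2.116094·-0.904762=1.9146; V=3.105805+-2.116094+1.914561=2.9043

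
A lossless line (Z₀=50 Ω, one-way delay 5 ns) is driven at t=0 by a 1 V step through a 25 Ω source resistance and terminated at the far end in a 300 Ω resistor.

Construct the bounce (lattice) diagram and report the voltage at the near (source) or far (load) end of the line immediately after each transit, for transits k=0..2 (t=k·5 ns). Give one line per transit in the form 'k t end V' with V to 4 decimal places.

Γ_L=0.714286, Γ_S=-0.333333; launch V₁=1·50/75=0.666667
k=0 src: V=0.6667
k=1 load: inc=0.666667, refl=0.666667·0.714286=0.4762; V=0.000000+0.666667+0.476190=1.1429
k=2 src: inc=0.476190, refl=0.476190·-0.333333=-0.1587; V=0.666667+0.476190+-0.158730=0.9841

0 0 source 0.6667
1 5 load 1.1429
2 10 source 0.9841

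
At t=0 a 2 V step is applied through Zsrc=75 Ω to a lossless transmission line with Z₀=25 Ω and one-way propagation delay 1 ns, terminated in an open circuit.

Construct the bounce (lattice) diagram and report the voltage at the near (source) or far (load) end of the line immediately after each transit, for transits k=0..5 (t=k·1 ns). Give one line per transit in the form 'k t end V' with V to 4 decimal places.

0 0 source 0.5000
1 1 load 1.0000
2 2 source 1.2500
3 3 load 1.5000
4 4 source 1.6250
5 5 load 1.7500

Γ_L=1.000000, Γ_S=0.500000; launch V₁=2·25/100=0.500000
k=0 src: V=0.5000
k=1 load: inc=0.500000, refl=0.500000·1.000000=0.5000; V=0.000000+0.500000+0.500000=1.0000
k=2 src: inc=0.500000, refl=0.500000·0.500000=0.2500; V=0.500000+0.500000+0.250000=1.2500
k=3 load: inc=0.250000, refl=0.250000·1.000000=0.2500; V=1.000000+0.250000+0.250000=1.5000
k=4 src: inc=0.250000, refl=0.250000·0.500000=0.1250; V=1.250000+0.250000+0.125000=1.6250
k=5 load: inc=0.125000, refl=0.125000·1.000000=0.1250; V=1.500000+0.125000+0.125000=1.7500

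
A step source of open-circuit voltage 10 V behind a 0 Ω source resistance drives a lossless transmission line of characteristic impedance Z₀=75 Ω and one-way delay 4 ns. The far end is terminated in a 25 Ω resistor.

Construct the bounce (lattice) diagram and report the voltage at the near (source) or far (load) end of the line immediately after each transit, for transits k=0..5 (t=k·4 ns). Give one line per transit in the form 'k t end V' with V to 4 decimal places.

0 0 source 10.0000
1 4 load 5.0000
2 8 source 10.0000
3 12 load 7.5000
4 16 source 10.0000
5 20 load 8.7500

Γ_L=-0.500000, Γ_S=-1.000000; launch V₁=10·75/75=10.000000
k=0 src: V=10.0000
k=1 load: inc=10.000000, refl=10.000000·-0.500000=-5.0000; V=0.000000+10.000000+-5.000000=5.0000
k=2 src: inc=-5.000000, refl=-5.000000·-1.000000=5.0000; V=10.000000+-5.000000+5.000000=10.0000
k=3 load: inc=5.000000, refl=5.000000·-0.500000=-2.5000; V=5.000000+5.000000+-2.500000=7.5000
k=4 src: inc=-2.500000, refl=-2.500000·-1.000000=2.5000; V=10.000000+-2.500000+2.500000=10.0000
k=5 load: inc=2.500000, refl=2.500000·-0.500000=-1.2500; V=7.500000+2.500000+-1.250000=8.7500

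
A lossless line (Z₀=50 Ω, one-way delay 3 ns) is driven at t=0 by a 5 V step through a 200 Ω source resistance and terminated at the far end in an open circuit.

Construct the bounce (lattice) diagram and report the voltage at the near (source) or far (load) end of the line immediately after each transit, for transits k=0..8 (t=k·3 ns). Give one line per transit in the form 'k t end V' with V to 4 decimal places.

0 0 source 1.0000
1 3 load 2.0000
2 6 source 2.6000
3 9 load 3.2000
4 12 source 3.5600
5 15 load 3.9200
6 18 source 4.1360
7 21 load 4.3520
8 24 source 4.4816

Γ_L=1.000000, Γ_S=0.600000; launch V₁=5·50/250=1.000000
k=0 src: V=1.0000
k=1 load: inc=1.000000, refl=1.000000·1.000000=1.0000; V=0.000000+1.000000+1.000000=2.0000
k=2 src: inc=1.000000, refl=1.000000·0.600000=0.6000; V=1.000000+1.000000+0.600000=2.6000
k=3 load: inc=0.600000, refl=0.600000·1.000000=0.6000; V=2.000000+0.600000+0.600000=3.2000
k=4 src: inc=0.600000, refl=0.600000·0.600000=0.3600; V=2.600000+0.600000+0.360000=3.5600
k=5 load: inc=0.360000, refl=0.360000·1.000000=0.3600; V=3.200000+0.360000+0.360000=3.9200
k=6 src: inc=0.360000, refl=0.360000·0.600000=0.2160; V=3.560000+0.360000+0.216000=4.1360
k=7 load: inc=0.216000, refl=0.216000·1.000000=0.2160; V=3.920000+0.216000+0.216000=4.3520
k=8 src: inc=0.216000, refl=0.216000·0.600000=0.1296; V=4.136000+0.216000+0.129600=4.4816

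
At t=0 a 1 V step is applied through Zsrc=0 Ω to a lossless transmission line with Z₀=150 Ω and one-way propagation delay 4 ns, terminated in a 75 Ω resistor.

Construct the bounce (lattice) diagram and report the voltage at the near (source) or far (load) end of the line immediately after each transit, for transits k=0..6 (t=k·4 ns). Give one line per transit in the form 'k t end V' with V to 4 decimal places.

Γ_L=-0.333333, Γ_S=-1.000000; launch V₁=1·150/150=1.000000
k=0 src: V=1.0000
k=1 load: inc=1.000000, refl=1.000000·-0.333333=-0.3333; V=0.000000+1.000000+-0.333333=0.6667
k=2 src: inc=-0.333333, refl=-0.333333·-1.000000=0.3333; V=1.000000+-0.333333+0.333333=1.0000
k=3 load: inc=0.333333, refl=0.333333·-0.333333=-0.1111; V=0.666667+0.333333+-0.111111=0.8889
k=4 src: inc=-0.111111, refl=-0.111111·-1.000000=0.1111; V=1.000000+-0.111111+0.111111=1.0000
k=5 load: inc=0.111111, refl=0.111111·-0.333333=-0.0370; V=0.888889+0.111111+-0.037037=0.9630
k=6 src: inc=-0.037037, refl=-0.037037·-1.000000=0.0370; V=1.000000+-0.037037+0.037037=1.0000

0 0 source 1.0000
1 4 load 0.6667
2 8 source 1.0000
3 12 load 0.8889
4 16 source 1.0000
5 20 load 0.9630
6 24 source 1.0000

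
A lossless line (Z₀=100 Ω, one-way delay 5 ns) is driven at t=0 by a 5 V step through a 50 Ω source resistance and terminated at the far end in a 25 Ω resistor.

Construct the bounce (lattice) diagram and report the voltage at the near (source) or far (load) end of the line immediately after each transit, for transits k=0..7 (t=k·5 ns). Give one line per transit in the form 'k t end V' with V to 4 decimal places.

Γ_L=-0.600000, Γ_S=-0.333333; launch V₁=5·100/150=3.333333
k=0 src: V=3.3333
k=1 load: inc=3.333333, refl=3.333333·-0.600000=-2.0000; V=0.000000+3.333333+-2.000000=1.3333
k=2 src: inc=-2.000000, refl=-2.000000·-0.333333=0.6667; V=3.333333+-2.000000+0.666667=2.0000
k=3 load: inc=0.666667, refl=0.666667·-0.600000=-0.4000; V=1.333333+0.666667+-0.400000=1.6000
k=4 src: inc=-0.400000, refl=-0.400000·-0.333333=0.1333; V=2.000000+-0.400000+0.133333=1.7333
k=5 load: inc=0.133333, refl=0.133333·-0.600000=-0.0800; V=1.600000+0.133333+-0.080000=1.6533
k=6 src: inc=-0.080000, refl=-0.080000·-0.333333=0.0267; V=1.733333+-0.080000+0.026667=1.6800
k=7 load: inc=0.026667, refl=0.026667·-0.600000=-0.0160; V=1.653333+0.026667+-0.016000=1.6640

0 0 source 3.3333
1 5 load 1.3333
2 10 source 2.0000
3 15 load 1.6000
4 20 source 1.7333
5 25 load 1.6533
6 30 source 1.6800
7 35 load 1.6640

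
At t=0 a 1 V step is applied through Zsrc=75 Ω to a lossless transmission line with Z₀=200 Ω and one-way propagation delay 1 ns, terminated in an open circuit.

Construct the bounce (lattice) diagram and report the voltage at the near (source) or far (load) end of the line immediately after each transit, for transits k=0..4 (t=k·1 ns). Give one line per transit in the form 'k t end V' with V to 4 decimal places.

Γ_L=1.000000, Γ_S=-0.454545; launch V₁=1·200/275=0.727273
k=0 src: V=0.7273
k=1 load: inc=0.727273, refl=0.727273·1.000000=0.7273; V=0.000000+0.727273+0.727273=1.4545
k=2 src: inc=0.727273, refl=0.727273·-0.454545=-0.3306; V=0.727273+0.727273+-0.330579=1.1240
k=3 load: inc=-0.330579, refl=-0.330579·1.000000=-0.3306; V=1.454545+-0.330579+-0.330579=0.7934
k=4 src: inc=-0.330579, refl=-0.330579·-0.454545=0.1503; V=1.123967+-0.330579+0.150263=0.9437

0 0 source 0.7273
1 1 load 1.4545
2 2 source 1.1240
3 3 load 0.7934
4 4 source 0.9437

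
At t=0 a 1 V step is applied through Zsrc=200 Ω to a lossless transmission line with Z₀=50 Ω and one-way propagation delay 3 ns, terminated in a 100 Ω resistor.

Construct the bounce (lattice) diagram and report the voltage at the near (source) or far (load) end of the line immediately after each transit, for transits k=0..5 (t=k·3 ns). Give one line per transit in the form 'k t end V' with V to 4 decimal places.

0 0 source 0.2000
1 3 load 0.2667
2 6 source 0.3067
3 9 load 0.3200
4 12 source 0.3280
5 15 load 0.3307

Γ_L=0.333333, Γ_S=0.600000; launch V₁=1·50/250=0.200000
k=0 src: V=0.2000
k=1 load: inc=0.200000, refl=0.200000·0.333333=0.0667; V=0.000000+0.200000+0.066667=0.2667
k=2 src: inc=0.066667, refl=0.066667·0.600000=0.0400; V=0.200000+0.066667+0.040000=0.3067
k=3 load: inc=0.040000, refl=0.040000·0.333333=0.0133; V=0.266667+0.040000+0.013333=0.3200
k=4 src: inc=0.013333, refl=0.013333·0.600000=0.0080; V=0.306667+0.013333+0.008000=0.3280
k=5 load: inc=0.008000, refl=0.008000·0.333333=0.0027; V=0.320000+0.008000+0.002667=0.3307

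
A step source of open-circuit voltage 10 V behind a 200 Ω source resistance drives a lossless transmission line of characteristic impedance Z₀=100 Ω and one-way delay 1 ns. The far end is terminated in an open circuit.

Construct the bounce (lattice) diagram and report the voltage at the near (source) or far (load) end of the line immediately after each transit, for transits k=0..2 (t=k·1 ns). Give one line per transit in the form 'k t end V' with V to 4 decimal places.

Γ_L=1.000000, Γ_S=0.333333; launch V₁=10·100/300=3.333333
k=0 src: V=3.3333
k=1 load: inc=3.333333, refl=3.333333·1.000000=3.3333; V=0.000000+3.333333+3.333333=6.6667
k=2 src: inc=3.333333, refl=3.333333·0.333333=1.1111; V=3.333333+3.333333+1.111111=7.7778

0 0 source 3.3333
1 1 load 6.6667
2 2 source 7.7778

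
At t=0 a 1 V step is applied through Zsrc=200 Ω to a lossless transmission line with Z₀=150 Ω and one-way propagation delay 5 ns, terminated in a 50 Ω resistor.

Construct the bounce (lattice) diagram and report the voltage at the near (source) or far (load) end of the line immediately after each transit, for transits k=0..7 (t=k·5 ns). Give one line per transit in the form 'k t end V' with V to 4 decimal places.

0 0 source 0.4286
1 5 load 0.2143
2 10 source 0.1837
3 15 load 0.1990
4 20 source 0.2012
5 25 load 0.2001
6 30 source 0.1999
7 35 load 0.2000

Γ_L=-0.500000, Γ_S=0.142857; launch V₁=1·150/350=0.428571
k=0 src: V=0.4286
k=1 load: inc=0.428571, refl=0.428571·-0.500000=-0.2143; V=0.000000+0.428571+-0.214286=0.2143
k=2 src: inc=-0.214286, refl=-0.214286·0.142857=-0.0306; V=0.428571+-0.214286+-0.030612=0.1837
k=3 load: inc=-0.030612, refl=-0.030612·-0.500000=0.0153; V=0.214286+-0.030612+0.015306=0.1990
k=4 src: inc=0.015306, refl=0.015306·0.142857=0.0022; V=0.183673+0.015306+0.002187=0.2012
k=5 load: inc=0.002187, refl=0.002187·-0.500000=-0.0011; V=0.198980+0.002187+-0.001093=0.2001
k=6 src: inc=-0.001093, refl=-0.001093·0.142857=-0.0002; V=0.201166+-0.001093+-0.000156=0.1999
k=7 load: inc=-0.000156, refl=-0.000156·-0.500000=0.0001; V=0.200073+-0.000156+0.000078=0.2000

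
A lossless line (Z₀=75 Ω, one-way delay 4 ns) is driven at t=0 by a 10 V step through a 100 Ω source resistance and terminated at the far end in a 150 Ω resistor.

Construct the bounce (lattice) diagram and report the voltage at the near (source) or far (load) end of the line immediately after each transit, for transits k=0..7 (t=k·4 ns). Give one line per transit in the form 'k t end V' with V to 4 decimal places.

0 0 source 4.2857
1 4 load 5.7143
2 8 source 5.9184
3 12 load 5.9864
4 16 source 5.9961
5 20 load 5.9994
6 24 source 5.9998
7 28 load 6.0000

Γ_L=0.333333, Γ_S=0.142857; launch V₁=10·75/175=4.285714
k=0 src: V=4.2857
k=1 load: inc=4.285714, refl=4.285714·0.333333=1.4286; V=0.000000+4.285714+1.428571=5.7143
k=2 src: inc=1.428571, refl=1.428571·0.142857=0.2041; V=4.285714+1.428571+0.204082=5.9184
k=3 load: inc=0.204082, refl=0.204082·0.333333=0.0680; V=5.714286+0.204082+0.068027=5.9864
k=4 src: inc=0.068027, refl=0.068027·0.142857=0.0097; V=5.918367+0.068027+0.009718=5.9961
k=5 load: inc=0.009718, refl=0.009718·0.333333=0.0032; V=5.986395+0.009718+0.003239=5.9994
k=6 src: inc=0.003239, refl=0.003239·0.142857=0.0005; V=5.996113+0.003239+0.000463=5.9998
k=7 load: inc=0.000463, refl=0.000463·0.333333=0.0002; V=5.999352+0.000463+0.000154=6.0000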